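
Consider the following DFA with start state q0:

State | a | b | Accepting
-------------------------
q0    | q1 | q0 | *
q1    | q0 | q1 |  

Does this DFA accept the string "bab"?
Start in q0.
Read 'b': q0 → q0
Read 'a': q0 → q1
Read 'b': q1 → q1
Final state q1 is not accepting, so the string is rejected.

Final answer: No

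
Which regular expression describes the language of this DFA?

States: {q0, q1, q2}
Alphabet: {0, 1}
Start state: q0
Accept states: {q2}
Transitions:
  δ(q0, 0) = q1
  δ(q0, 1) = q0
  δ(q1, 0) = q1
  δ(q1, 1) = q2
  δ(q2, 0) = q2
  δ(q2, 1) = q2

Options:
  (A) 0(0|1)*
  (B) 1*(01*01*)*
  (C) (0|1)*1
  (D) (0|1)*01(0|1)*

Testing sample strings against the DFA:
  '01111' -> accepted
  '0010' -> accepted
  '011' -> accepted
  '111' -> rejected
Checking each option for a counterexample:
  (A) 0(0|1)*: '0' is rejected by the DFA but matches the regex → eliminated
  (B) 1*(01*01*)*: ε is rejected by the DFA but matches the regex → eliminated
  (C) (0|1)*1: '1' is rejected by the DFA but matches the regex → eliminated
  (D) (0|1)*01(0|1)*: agrees with the DFA on all strings of length ≤ 4
Only (D) (0|1)*01(0|1)* is consistent with the DFA.

Final answer: (D) (0|1)*01(0|1)*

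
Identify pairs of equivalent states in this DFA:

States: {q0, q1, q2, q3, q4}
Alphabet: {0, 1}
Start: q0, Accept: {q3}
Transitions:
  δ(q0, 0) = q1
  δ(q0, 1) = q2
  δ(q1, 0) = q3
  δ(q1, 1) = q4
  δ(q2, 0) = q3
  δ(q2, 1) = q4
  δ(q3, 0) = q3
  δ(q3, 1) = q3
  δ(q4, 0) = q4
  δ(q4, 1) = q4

Using the table-filling algorithm:
Round 0 – mark pairs where exactly one state is accepting: (q0,q3), (q1,q3), (q2,q3), (q3,q4)
Round 1 – newly marked: (q0,q1) [on 0: q1 vs q3, already marked]; (q0,q2) [on 0: q1 vs q3, already marked]; (q1,q4) [on 0: q3 vs q4, already marked]; (q2,q4) [on 0: q3 vs q4, already marked]
Round 2 – newly marked: (q0,q4) [on 0: q1 vs q4, already marked]
No further pairs can be marked.
(q1, q2) unmarked: δ(q1,0)=q3, δ(q2,0)=q3; δ(q1,1)=q4, δ(q2,1)=q4 → equivalent
Equivalent pairs: (q1, q2)

Final answer: Equivalent pairs: (q1, q2)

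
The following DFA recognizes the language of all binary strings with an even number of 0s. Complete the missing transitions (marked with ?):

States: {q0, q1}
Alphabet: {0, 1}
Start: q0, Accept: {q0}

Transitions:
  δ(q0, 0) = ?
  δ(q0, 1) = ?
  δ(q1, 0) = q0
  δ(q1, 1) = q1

What each state remembers (consistent with the given transitions and accept states):
  q0: an even number of 0s has been read so far
  q1: an odd number of 0s has been read so far
Filling in the missing entries:
  δ(q0, 0): in q0 (an even number of 0s has been read so far), after reading 0 we have: an odd number of 0s has been read so far → q1
  δ(q0, 1): in q0 (an even number of 0s has been read so far), after reading 1 we have: an even number of 0s has been read so far → q0

Final answer: δ(q0, 0) = q1; δ(q0, 1) = q0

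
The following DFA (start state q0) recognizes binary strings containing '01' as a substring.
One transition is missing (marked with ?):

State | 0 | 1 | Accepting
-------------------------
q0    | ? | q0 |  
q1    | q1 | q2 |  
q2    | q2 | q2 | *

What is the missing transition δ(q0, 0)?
q1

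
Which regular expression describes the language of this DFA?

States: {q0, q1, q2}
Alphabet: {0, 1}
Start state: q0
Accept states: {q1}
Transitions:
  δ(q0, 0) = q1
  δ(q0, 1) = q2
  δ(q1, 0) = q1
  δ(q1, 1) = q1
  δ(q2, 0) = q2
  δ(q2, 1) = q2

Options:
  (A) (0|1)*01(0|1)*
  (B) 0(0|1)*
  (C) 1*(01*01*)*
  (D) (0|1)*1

Testing sample strings against the DFA:
  '01110' -> accepted
  '01' -> accepted
  '00001' -> accepted
  '10101' -> rejected
Checking each option for a counterexample:
  (A) (0|1)*01(0|1)*: '0' is accepted by the DFA but does not match the regex → eliminated
  (B) 0(0|1)*: agrees with the DFA on all strings of length ≤ 4
  (C) 1*(01*01*)*: ε is rejected by the DFA but matches the regex → eliminated
  (D) (0|1)*1: '0' is accepted by the DFA but does not match the regex → eliminated
Only (B) 0(0|1)* is consistent with the DFA.

Final answer: (B) 0(0|1)*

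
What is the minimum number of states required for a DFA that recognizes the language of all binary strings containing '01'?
Language: binary strings containing '01'
Lower bound (Myhill–Nerode): the prefixes ε, 0, 01 are pairwise distinguishable:
  ε vs 01: suffix ε distinguishes them (ε is rejected, 01 is accepted)
  0 vs 01: suffix ε distinguishes them (0 is rejected, 01 is accepted)
  ε vs 0: suffix 1 distinguishes them (ε·1 = 1 is rejected, 0·1 = 01 is accepted)
So any DFA needs at least 3 states.
Upper bound: a DFA with 3 states exists (one state per class above: 'no progress', 'last symbol 0', and 'seen 01' (accepting sink)).
Minimum states: 3

Final answer: 3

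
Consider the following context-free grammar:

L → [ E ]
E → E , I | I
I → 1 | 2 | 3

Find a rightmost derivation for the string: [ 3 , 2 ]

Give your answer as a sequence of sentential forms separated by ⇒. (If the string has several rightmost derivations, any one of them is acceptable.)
Start with L.
Step 1: the rightmost non-terminal is L; apply L → [ E ]:  [ E ]
Step 2: the rightmost non-terminal is E; apply E → E , I:  [ E , I ]
Step 3: the rightmost non-terminal is I; apply I → 2:  [ E , 2 ]
Step 4: the rightmost non-terminal is E; apply E → I:  [ I , 2 ]
Step 5: the rightmost non-terminal is I; apply I → 3:  [ 3 , 2 ]

Final answer: L ⇒ [ E ] ⇒ [ E , I ] ⇒ [ E , 2 ] ⇒ [ I , 2 ] ⇒ [ 3 , 2 ]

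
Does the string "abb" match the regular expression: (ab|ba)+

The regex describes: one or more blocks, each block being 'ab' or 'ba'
No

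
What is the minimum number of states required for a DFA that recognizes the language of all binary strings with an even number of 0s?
Language: binary strings with an even number of 0s
Lower bound (Myhill–Nerode): the prefixes ε, 0 are pairwise distinguishable:
  ε vs 0: suffix ε distinguishes them (ε has zero 0s (accepted), 0 has one 0 (rejected))
So any DFA needs at least 2 states.
Upper bound: a DFA with 2 states exists (one state per class above).
Minimum states: 2

Final answer: 2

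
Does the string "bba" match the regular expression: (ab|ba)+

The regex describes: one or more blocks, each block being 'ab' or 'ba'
No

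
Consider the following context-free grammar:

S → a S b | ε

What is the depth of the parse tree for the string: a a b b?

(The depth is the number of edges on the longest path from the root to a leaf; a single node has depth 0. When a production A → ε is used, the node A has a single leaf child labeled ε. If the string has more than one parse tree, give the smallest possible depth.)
The only parse tree applies S → a S b 2 times (once per matching a…b pair) and then S → ε.
The S nodes sit at depths 0, 1, …, 2; the innermost S (depth 2) has the single child ε at depth 3.
The terminal leaves a, b are at depths 1..2, so the longest root-to-leaf path is S → S → … → S → ε with 3 edges.
Depth = 3.

Final answer: 3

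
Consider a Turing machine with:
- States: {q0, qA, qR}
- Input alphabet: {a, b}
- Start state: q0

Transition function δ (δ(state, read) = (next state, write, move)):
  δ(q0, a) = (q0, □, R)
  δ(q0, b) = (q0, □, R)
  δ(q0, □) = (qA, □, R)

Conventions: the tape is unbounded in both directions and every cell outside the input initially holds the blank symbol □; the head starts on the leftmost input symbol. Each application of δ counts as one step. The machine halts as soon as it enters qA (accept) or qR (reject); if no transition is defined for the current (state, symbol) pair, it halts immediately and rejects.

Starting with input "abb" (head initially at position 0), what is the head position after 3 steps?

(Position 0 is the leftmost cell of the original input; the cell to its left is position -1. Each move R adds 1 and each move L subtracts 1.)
Step 0: [q0]abb (head at position 0)
Step 1: δ(q0, a) = (q0, □, R)  ⊢  □[q0]bb (head at position 1)
Step 2: δ(q0, b) = (q0, □, R)  ⊢  □□[q0]b (head at position 2)
Step 3: δ(q0, b) = (q0, □, R)  ⊢  □□□[q0]□ (head at position 3)
Head position after 3 steps: 3

Final answer: Position 3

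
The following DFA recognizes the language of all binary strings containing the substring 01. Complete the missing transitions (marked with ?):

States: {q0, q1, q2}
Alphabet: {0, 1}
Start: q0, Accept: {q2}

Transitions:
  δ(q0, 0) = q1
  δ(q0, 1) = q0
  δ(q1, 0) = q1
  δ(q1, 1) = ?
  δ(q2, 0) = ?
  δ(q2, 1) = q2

What each state remembers (consistent with the given transitions and accept states):
  q0: 01 not seen yet and the last symbol was not 0
  q1: 01 not seen yet and the last symbol was 0
  q2: the substring 01 has already been seen
Filling in the missing entries:
  δ(q1, 1): in q1 (01 not seen yet and the last symbol was 0), after reading 1 we have: the substring 01 has already been seen → q2
  δ(q2, 0): in q2 (the substring 01 has already been seen), after reading 0 we have: the substring 01 has already been seen → q2

Final answer: δ(q1, 1) = q2; δ(q2, 0) = q2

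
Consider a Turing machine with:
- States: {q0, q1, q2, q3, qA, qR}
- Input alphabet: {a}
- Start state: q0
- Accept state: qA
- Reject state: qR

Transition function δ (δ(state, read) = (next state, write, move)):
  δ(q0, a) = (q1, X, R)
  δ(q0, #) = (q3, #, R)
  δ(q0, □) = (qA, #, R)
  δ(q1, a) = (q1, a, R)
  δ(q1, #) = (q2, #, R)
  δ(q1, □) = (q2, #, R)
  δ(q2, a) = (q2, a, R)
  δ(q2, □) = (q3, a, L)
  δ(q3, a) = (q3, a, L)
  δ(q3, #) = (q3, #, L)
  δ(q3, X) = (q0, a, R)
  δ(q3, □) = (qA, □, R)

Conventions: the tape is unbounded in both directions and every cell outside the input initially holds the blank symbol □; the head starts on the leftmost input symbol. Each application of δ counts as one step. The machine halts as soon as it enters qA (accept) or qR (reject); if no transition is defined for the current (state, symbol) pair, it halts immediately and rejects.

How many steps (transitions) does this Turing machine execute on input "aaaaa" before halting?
Trace (configuration after each step, as tape_left[state]tape_right with head position):
Step 0: [q0]aaaaa (head at position 0)
Step 1: X[q1]aaaa (head 1)
Step 2: Xa[q1]aaa (head 2)
Step 3: Xaa[q1]aa (head 3)
Step 4: Xaaa[q1]a (head 4)
Step 5: Xaaaa[q1]□ (head 5)
Step 6: Xaaaa#[q2]□ (head 6)
Step 7: Xaaaa[q3]#a (head 5)
Step 8: Xaaa[q3]a#a (head 4)
Step 9: Xaa[q3]aa#a (head 3)
Step 10: Xa[q3]aaa#a (head 2)
Step 11: X[q3]aaaa#a (head 1)
Step 12: [q3]Xaaaa#a (head 0)
Step 13: a[q0]aaaa#a (head 1)
Step 14: aX[q1]aaa#a (head 2)
Step 15: aXa[q1]aa#a (head 3)
Step 16: aXaa[q1]a#a (head 4)
Step 17: aXaaa[q1]#a (head 5)
Step 18: aXaaa#[q2]a (head 6)
Step 19: aXaaa#a[q2]□ (head 7)
Step 20: aXaaa#[q3]aa (head 6)
Step 21: aXaaa[q3]#aa (head 5)
Step 22: aXaa[q3]a#aa (head 4)
Step 23: aXa[q3]aa#aa (head 3)
Step 24: aX[q3]aaa#aa (head 2)
Step 25: a[q3]Xaaa#aa (head 1)
Step 26: aa[q0]aaa#aa (head 2)
Step 27: aaX[q1]aa#aa (head 3)
Step 28: aaXa[q1]a#aa (head 4)
Step 29: aaXaa[q1]#aa (head 5)
Step 30: aaXaa#[q2]aa (head 6)
Step 31: aaXaa#a[q2]a (head 7)
Step 32: aaXaa#aa[q2]□ (head 8)
Step 33: aaXaa#a[q3]aa (head 7)
Step 34: aaXaa#[q3]aaa (head 6)
Step 35: aaXaa[q3]#aaa (head 5)
Step 36: aaXa[q3]a#aaa (head 4)
Step 37: aaX[q3]aa#aaa (head 3)
Step 38: aa[q3]Xaa#aaa (head 2)
Step 39: aaa[q0]aa#aaa (head 3)
Step 40: aaaX[q1]a#aaa (head 4)
Step 41: aaaXa[q1]#aaa (head 5)
Step 42: aaaXa#[q2]aaa (head 6)
Step 43: aaaXa#a[q2]aa (head 7)
Step 44: aaaXa#aa[q2]a (head 8)
Step 45: aaaXa#aaa[q2]□ (head 9)
Step 46: aaaXa#aa[q3]aa (head 8)
Step 47: aaaXa#a[q3]aaa (head 7)
Step 48: aaaXa#[q3]aaaa (head 6)
Step 49: aaaXa[q3]#aaaa (head 5)
Step 50: aaaX[q3]a#aaaa (head 4)
Step 51: aaa[q3]Xa#aaaa (head 3)
Step 52: aaaa[q0]a#aaaa (head 4)
Step 53: aaaaX[q1]#aaaa (head 5)
Step 54: aaaaX#[q2]aaaa (head 6)
Step 55: aaaaX#a[q2]aaa (head 7)
Step 56: aaaaX#aa[q2]aa (head 8)
Step 57: aaaaX#aaa[q2]a (head 9)
Step 58: aaaaX#aaaa[q2]□ (head 10)
Step 59: aaaaX#aaa[q3]aa (head 9)
Step 60: aaaaX#aa[q3]aaa (head 8)
Step 61: aaaaX#a[q3]aaaa (head 7)
Step 62: aaaaX#[q3]aaaaa (head 6)
Step 63: aaaaX[q3]#aaaaa (head 5)
Step 64: aaaa[q3]X#aaaaa (head 4)
Step 65: aaaaa[q0]#aaaaa (head 5)
Step 66: aaaaa#[q3]aaaaa (head 6)
Step 67: aaaaa[q3]#aaaaa (head 5)
Step 68: aaaa[q3]a#aaaaa (head 4)
Step 69: aaa[q3]aa#aaaaa (head 3)
Step 70: aa[q3]aaa#aaaaa (head 2)
Step 71: a[q3]aaaa#aaaaa (head 1)
Step 72: [q3]aaaaa#aaaaa (head 0)
Step 73: [q3]□aaaaa#aaaaa (head -1)
Step 74: □[qA]aaaaa#aaaaa (head 0)
The machine is in qA, so it halts and accepts.
Number of transitions executed: 74.

Final answer: 74 steps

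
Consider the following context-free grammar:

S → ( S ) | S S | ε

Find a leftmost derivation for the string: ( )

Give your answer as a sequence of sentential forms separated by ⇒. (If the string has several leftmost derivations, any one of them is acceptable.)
Start with S.
Step 1: the leftmost non-terminal is S; apply S → ( S ):  ( S )
Step 2: the leftmost non-terminal is S; apply S → ε:  ( )

Final answer: S ⇒ ( S ) ⇒ ( )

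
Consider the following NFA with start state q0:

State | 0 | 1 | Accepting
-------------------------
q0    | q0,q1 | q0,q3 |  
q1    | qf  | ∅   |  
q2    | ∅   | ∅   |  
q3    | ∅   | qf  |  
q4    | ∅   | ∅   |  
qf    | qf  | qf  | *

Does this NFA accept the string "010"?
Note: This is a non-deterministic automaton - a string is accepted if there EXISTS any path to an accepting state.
Track the set of states the NFA could be in: start {q0}
Read '0': {q0} → {q0, q1}
Read '1': {q0, q1} → {q0, q3}
Read '0': {q0, q3} → {q0, q1}
Final set {q0, q1} contains no accepting state → rejected.

Final answer: No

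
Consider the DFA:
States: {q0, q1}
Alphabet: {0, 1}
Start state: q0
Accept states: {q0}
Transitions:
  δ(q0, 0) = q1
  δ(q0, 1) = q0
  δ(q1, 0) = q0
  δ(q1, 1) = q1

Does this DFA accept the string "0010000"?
Processing string "0010000":
  q0 --0--> q1
  q1 --0--> q0
  q0 --1--> q0
  q0 --0--> q1
  q1 --0--> q0
  q0 --0--> q1
  q1 --0--> q0
Final state: q0
Accept states: {q0}
q0 is an accept state, so the string is accepted.

Final answer: Yes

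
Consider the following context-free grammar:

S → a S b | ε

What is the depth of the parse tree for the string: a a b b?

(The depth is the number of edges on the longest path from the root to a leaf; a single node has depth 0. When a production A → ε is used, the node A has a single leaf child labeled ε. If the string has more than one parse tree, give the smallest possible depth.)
The only parse tree applies S → a S b 2 times (once per matching a…b pair) and then S → ε.
The S nodes sit at depths 0, 1, …, 2; the innermost S (depth 2) has the single child ε at depth 3.
The terminal leaves a, b are at depths 1..2, so the longest root-to-leaf path is S → S → … → S → ε with 3 edges.
Depth = 3.

Final answer: 3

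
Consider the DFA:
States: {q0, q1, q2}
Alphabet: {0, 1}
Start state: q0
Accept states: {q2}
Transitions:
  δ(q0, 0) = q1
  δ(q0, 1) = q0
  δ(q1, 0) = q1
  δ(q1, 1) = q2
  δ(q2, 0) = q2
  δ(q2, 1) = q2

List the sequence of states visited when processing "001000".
Starting at q0
Read '0': q0 -> q1
Read '0': q1 -> q1
Read '1': q1 -> q2
Read '0': q2 -> q2
Read '0': q2 -> q2
Read '0': q2 -> q2

Final answer: q0 -> q1 -> q1 -> q2 -> q2 -> q2 -> q2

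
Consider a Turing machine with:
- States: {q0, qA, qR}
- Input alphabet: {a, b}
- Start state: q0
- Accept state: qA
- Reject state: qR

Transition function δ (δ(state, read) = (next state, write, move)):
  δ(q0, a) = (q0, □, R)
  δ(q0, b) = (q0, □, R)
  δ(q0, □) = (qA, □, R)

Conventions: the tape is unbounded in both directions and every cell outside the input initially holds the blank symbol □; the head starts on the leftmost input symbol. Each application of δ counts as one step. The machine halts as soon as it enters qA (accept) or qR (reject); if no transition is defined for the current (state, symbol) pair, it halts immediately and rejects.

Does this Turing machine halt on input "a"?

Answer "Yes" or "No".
Step 0: [q0]a (head at position 0)
Step 1: δ(q0, a) = (q0, □, R)  ⊢  □[q0]□ (head at position 1)
Step 2: δ(q0, □) = (qA, □, R)  ⊢  □□[qA]□ (head at position 2)
The machine is in qA, so it halts and accepts.
It halts after 2 steps.

Final answer: Yes - halts after 2 steps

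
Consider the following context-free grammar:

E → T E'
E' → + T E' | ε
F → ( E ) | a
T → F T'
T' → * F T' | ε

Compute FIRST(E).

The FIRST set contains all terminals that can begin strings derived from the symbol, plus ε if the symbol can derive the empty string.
FIRST(F): F → ( E ) contributes '(' and F → a contributes 'a', so FIRST(F) = {(, a}. F is not nullable.
FIRST(T): T → F T' begins with F, and F is not nullable, so FIRST(T) = FIRST(F) = {(, a}.
FIRST(E): E → T E' begins with T, and T is not nullable, so FIRST(E) = FIRST(T) = {(, a}.

Final answer: {(, a}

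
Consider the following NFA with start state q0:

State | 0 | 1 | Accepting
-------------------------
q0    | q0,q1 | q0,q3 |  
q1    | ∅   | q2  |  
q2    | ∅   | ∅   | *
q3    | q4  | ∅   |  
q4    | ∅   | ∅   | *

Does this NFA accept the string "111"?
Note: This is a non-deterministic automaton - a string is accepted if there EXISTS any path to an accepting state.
Track the set of states the NFA could be in: start {q0}
Read '1': {q0} → {q0, q3}
Read '1': {q0, q3} → {q0, q3}
Read '1': {q0, q3} → {q0, q3}
Final set {q0, q3} contains no accepting state → rejected.

Final answer: No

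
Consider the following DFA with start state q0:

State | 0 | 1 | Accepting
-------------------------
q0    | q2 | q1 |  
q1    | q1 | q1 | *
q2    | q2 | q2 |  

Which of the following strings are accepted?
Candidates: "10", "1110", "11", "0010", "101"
"10": q0 → q1 → q1; q1 is accepting → accepted
"1110": q0 → q1 → q1 → q1 → q1; q1 is accepting → accepted
"11": q0 → q1 → q1; q1 is accepting → accepted
"0010": q0 → q2 → q2 → q2 → q2; q2 is not accepting → rejected
"101": q0 → q1 → q1 → q1; q1 is accepting → accepted

Final answer: "10", "1110", "11", "101"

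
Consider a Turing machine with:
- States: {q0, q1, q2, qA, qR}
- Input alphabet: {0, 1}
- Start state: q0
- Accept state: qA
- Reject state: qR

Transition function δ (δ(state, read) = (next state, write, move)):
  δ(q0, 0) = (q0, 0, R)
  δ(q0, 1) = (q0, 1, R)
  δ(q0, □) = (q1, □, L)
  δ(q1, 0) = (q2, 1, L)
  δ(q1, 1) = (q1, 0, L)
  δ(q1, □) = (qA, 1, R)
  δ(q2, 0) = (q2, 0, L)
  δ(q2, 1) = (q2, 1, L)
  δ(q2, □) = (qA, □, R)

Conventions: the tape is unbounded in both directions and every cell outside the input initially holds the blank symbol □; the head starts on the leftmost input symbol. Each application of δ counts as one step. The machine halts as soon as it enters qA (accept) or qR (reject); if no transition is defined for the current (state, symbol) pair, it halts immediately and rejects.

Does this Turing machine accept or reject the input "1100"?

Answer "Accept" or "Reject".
Step 0: [q0]1100 (head at position 0)
Step 1: δ(q0, 1) = (q0, 1, R)  ⊢  1[q0]100 (head at position 1)
Step 2: δ(q0, 1) = (q0, 1, R)  ⊢  11[q0]00 (head at position 2)
Step 3: δ(q0, 0) = (q0, 0, R)  ⊢  110[q0]0 (head at position 3)
Step 4: δ(q0, 0) = (q0, 0, R)  ⊢  1100[q0]□ (head at position 4)
Step 5: δ(q0, □) = (q1, □, L)  ⊢  110[q1]0□ (head at position 3)
Step 6: δ(q1, 0) = (q2, 1, L)  ⊢  11[q2]01□ (head at position 2)
Step 7: δ(q2, 0) = (q2, 0, L)  ⊢  1[q2]101□ (head at position 1)
Step 8: δ(q2, 1) = (q2, 1, L)  ⊢  [q2]1101□ (head at position 0)
Step 9: δ(q2, 1) = (q2, 1, L)  ⊢  [q2]□1101□ (head at position -1)
Step 10: δ(q2, □) = (qA, □, R)  ⊢  □[qA]1101□ (head at position 0)
The machine is in qA, so it halts and accepts.

Final answer: Accept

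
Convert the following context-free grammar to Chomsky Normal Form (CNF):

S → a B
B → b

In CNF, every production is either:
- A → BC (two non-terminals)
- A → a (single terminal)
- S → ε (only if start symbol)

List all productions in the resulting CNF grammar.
The grammar has no ε-productions or unit productions to eliminate.
S → a B has terminal a in a right-hand side of length ≥ 2: introduce T_a → a and use T_a in place of a.
B → b is already in CNF (single terminal) – keep it.
S → a B becomes S → T_a B.
Resulting CNF grammar (3 productions): T_a → a; B → b; S → T_a B

Final answer: T_a → a; B → b; S → T_a B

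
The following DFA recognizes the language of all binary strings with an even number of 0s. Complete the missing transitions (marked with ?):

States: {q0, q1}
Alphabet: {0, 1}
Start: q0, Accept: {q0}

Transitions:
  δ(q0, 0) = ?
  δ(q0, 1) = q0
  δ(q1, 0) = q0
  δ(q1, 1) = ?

What each state remembers (consistent with the given transitions and accept states):
  q0: an even number of 0s has been read so far
  q1: an odd number of 0s has been read so far
Filling in the missing entries:
  δ(q0, 0): in q0 (an even number of 0s has been read so far), after reading 0 we have: an odd number of 0s has been read so far → q1
  δ(q1, 1): in q1 (an odd number of 0s has been read so far), after reading 1 we have: an odd number of 0s has been read so far → q1

Final answer: δ(q0, 0) = q1; δ(q1, 1) = q1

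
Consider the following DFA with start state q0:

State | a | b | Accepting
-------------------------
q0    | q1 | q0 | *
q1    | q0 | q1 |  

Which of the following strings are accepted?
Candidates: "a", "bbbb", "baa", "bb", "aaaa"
"a": q0 → q1; q1 is not accepting → rejected
"bbbb": q0 → q0 → q0 → q0 → q0; q0 is accepting → accepted
"baa": q0 → q0 → q1 → q0; q0 is accepting → accepted
"bb": q0 → q0 → q0; q0 is accepting → accepted
"aaaa": q0 → q1 → q0 → q1 → q0; q0 is accepting → accepted

Final answer: "bbbb", "baa", "bb", "aaaa"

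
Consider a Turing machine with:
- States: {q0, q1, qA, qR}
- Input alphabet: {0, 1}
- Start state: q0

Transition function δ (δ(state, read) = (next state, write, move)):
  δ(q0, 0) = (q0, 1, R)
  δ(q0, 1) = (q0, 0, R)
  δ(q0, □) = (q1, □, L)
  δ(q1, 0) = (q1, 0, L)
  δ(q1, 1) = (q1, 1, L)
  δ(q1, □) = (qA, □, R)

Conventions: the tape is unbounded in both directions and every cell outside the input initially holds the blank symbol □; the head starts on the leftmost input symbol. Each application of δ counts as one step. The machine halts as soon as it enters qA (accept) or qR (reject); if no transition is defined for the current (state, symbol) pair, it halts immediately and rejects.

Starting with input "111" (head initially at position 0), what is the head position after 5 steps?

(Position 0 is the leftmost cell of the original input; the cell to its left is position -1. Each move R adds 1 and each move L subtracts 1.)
Step 0: [q0]111 (head at position 0)
Step 1: δ(q0, 1) = (q0, 0, R)  ⊢  0[q0]11 (head at position 1)
Step 2: δ(q0, 1) = (q0, 0, R)  ⊢  00[q0]1 (head at position 2)
Step 3: δ(q0, 1) = (q0, 0, R)  ⊢  000[q0]□ (head at position 3)
Step 4: δ(q0, □) = (q1, □, L)  ⊢  00[q1]0□ (head at position 2)
Step 5: δ(q1, 0) = (q1, 0, L)  ⊢  0[q1]00□ (head at position 1)
Head position after 5 steps: 1

Final answer: Position 1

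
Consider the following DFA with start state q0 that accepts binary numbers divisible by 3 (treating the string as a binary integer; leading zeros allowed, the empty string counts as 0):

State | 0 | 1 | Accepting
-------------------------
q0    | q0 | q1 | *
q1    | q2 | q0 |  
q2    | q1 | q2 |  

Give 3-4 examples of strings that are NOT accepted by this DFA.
Any strings that end in a non-accepting state work; for example:
"001": q0 → q0 → q0 → q1; q1 is not accepting → rejected
"010": q0 → q0 → q1 → q2; q2 is not accepting → rejected
"0001": q0 → q0 → q0 → q0 → q1; q1 is not accepting → rejected
"1110": q0 → q1 → q0 → q1 → q2; q2 is not accepting → rejected

Final answer: "001", "010", "0001", "1110"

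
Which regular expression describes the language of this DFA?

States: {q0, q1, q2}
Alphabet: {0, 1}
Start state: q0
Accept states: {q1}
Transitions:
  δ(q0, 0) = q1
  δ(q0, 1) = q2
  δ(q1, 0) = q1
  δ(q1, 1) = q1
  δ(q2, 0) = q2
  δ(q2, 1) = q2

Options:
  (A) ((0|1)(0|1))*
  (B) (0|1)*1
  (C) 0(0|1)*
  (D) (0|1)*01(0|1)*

Testing sample strings against the DFA:
  '01101' -> accepted
  '111' -> rejected
  '00000' -> accepted
  '000' -> accepted
Checking each option for a counterexample:
  (A) ((0|1)(0|1))*: ε is rejected by the DFA but matches the regex → eliminated
  (B) (0|1)*1: '0' is accepted by the DFA but does not match the regex → eliminated
  (C) 0(0|1)*: agrees with the DFA on all strings of length ≤ 4
  (D) (0|1)*01(0|1)*: '0' is accepted by the DFA but does not match the regex → eliminated
Only (C) 0(0|1)* is consistent with the DFA.

Final answer: (C) 0(0|1)*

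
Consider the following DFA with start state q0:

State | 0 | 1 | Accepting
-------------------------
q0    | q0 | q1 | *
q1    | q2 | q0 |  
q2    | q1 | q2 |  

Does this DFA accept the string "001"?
Start in q0.
Read '0': q0 → q0
Read '0': q0 → q0
Read '1': q0 → q1
Final state q1 is not accepting, so the string is rejected.

Final answer: No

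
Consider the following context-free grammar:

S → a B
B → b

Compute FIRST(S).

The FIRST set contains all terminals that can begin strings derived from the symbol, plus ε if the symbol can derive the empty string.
S has the single production S → a B, whose right-hand side begins with the terminal a. So FIRST(S) = {a}.

Final answer: {a}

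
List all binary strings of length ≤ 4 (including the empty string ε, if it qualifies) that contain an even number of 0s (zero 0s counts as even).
Checking every binary string of length 0 to 4:
  Length 0: accepted: ε | rejected: (none)
  Length 1: accepted: 1 | rejected: 0
  Length 2: accepted: 00, 11 | rejected: 01, 10
  Length 3: accepted: 001, 010, 100, 111 | rejected: 000, 011, 101, 110
  Length 4: accepted: 0000, 0011, 0101, 0110, 1001, 1010, 1100, 1111 | rejected: 0001, 0010, 0100, 0111, 1000, 1011, 1101, 1110
Total: 16 string(s).

Final answer: ε, 1, 00, 11, 001, 010, 100, 111, 0000, 0011, 0101, 0110, 1001, 1010, 1100, 1111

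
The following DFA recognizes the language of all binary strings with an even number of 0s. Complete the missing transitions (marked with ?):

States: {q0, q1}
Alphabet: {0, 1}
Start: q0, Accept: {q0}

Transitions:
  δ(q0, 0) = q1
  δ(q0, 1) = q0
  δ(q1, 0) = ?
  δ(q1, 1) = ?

What each state remembers (consistent with the given transitions and accept states):
  q0: an even number of 0s has been read so far
  q1: an odd number of 0s has been read so far
Filling in the missing entries:
  δ(q1, 0): in q1 (an odd number of 0s has been read so far), after reading 0 we have: an even number of 0s has been read so far → q0
  δ(q1, 1): in q1 (an odd number of 0s has been read so far), after reading 1 we have: an odd number of 0s has been read so far → q1

Final answer: δ(q1, 0) = q0; δ(q1, 1) = q1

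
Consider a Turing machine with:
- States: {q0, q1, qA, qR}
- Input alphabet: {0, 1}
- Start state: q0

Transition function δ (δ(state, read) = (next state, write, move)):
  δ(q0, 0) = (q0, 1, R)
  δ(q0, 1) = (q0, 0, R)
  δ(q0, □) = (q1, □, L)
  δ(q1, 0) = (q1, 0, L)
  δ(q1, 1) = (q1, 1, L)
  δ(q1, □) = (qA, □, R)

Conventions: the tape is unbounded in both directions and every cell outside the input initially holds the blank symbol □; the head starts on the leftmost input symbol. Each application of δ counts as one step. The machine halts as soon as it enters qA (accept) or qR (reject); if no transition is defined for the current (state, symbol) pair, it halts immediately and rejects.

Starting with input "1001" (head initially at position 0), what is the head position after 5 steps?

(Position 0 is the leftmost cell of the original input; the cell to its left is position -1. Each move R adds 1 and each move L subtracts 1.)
Step 0: [q0]1001 (head at position 0)
Step 1: δ(q0, 1) = (q0, 0, R)  ⊢  0[q0]001 (head at position 1)
Step 2: δ(q0, 0) = (q0, 1, R)  ⊢  01[q0]01 (head at position 2)
Step 3: δ(q0, 0) = (q0, 1, R)  ⊢  011[q0]1 (head at position 3)
Step 4: δ(q0, 1) = (q0, 0, R)  ⊢  0110[q0]□ (head at position 4)
Step 5: δ(q0, □) = (q1, □, L)  ⊢  011[q1]0□ (head at position 3)
Head position after 5 steps: 3

Final answer: Position 3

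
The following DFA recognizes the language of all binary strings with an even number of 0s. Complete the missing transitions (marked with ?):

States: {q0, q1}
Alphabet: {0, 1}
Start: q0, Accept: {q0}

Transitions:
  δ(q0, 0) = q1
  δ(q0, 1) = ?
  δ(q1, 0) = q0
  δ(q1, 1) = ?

What each state remembers (consistent with the given transitions and accept states):
  q0: an even number of 0s has been read so far
  q1: an odd number of 0s has been read so far
Filling in the missing entries:
  δ(q0, 1): in q0 (an even number of 0s has been read so far), after reading 1 we have: an even number of 0s has been read so far → q0
  δ(q1, 1): in q1 (an odd number of 0s has been read so far), after reading 1 we have: an odd number of 0s has been read so far → q1

Final answer: δ(q0, 1) = q0; δ(q1, 1) = q1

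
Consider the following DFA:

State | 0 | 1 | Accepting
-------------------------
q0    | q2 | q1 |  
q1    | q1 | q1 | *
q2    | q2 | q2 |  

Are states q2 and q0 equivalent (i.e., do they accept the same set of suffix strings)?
Try the suffix "1".
From q2: q2 → q2 — not accepting.
From q0: q0 → q1 — accepting.
The two states disagree on this suffix, so they are not equivalent.

Final answer: No. Distinguishing string: "1" - accepted from q0 but not from q2.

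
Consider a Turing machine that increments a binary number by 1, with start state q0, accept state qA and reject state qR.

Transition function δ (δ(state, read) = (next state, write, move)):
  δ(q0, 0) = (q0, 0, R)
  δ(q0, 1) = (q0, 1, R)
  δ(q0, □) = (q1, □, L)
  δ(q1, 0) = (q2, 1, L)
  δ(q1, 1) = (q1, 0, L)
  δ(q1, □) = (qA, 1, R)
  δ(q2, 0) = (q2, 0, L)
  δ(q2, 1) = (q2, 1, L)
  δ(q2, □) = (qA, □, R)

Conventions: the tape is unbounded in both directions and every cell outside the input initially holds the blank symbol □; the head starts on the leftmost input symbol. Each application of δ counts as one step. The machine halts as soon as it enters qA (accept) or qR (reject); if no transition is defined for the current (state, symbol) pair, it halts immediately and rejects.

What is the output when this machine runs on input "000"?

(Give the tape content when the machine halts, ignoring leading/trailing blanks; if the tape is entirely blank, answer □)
Step 0: [q0]000 (head at position 0)
Step 1: δ(q0, 0) = (q0, 0, R)  ⊢  0[q0]00 (head at position 1)
Step 2: δ(q0, 0) = (q0, 0, R)  ⊢  00[q0]0 (head at position 2)
Step 3: δ(q0, 0) = (q0, 0, R)  ⊢  000[q0]□ (head at position 3)
Step 4: δ(q0, □) = (q1, □, L)  ⊢  00[q1]0□ (head at position 2)
Step 5: δ(q1, 0) = (q2, 1, L)  ⊢  0[q2]01□ (head at position 1)
Step 6: δ(q2, 0) = (q2, 0, L)  ⊢  [q2]001□ (head at position 0)
Step 7: δ(q2, 0) = (q2, 0, L)  ⊢  [q2]□001□ (head at position -1)
Step 8: δ(q2, □) = (qA, □, R)  ⊢  □[qA]001□ (head at position 0)
The machine is in qA, so it halts and accepts.
Tape content when halted (ignoring surrounding blanks): 001

Final answer: Output: 001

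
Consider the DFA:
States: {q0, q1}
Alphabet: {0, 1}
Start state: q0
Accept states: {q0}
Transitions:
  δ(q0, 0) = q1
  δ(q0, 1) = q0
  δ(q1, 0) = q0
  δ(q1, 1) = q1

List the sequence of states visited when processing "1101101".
Starting at q0
Read '1': q0 -> q0
Read '1': q0 -> q0
Read '0': q0 -> q1
Read '1': q1 -> q1
Read '1': q1 -> q1
Read '0': q1 -> q0
Read '1': q0 -> q0

Final answer: q0 -> q0 -> q0 -> q1 -> q1 -> q1 -> q0 -> q0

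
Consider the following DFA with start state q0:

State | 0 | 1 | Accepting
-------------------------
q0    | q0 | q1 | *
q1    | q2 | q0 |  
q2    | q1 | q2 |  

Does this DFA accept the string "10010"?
Start in q0.
Read '1': q0 → q1
Read '0': q1 → q2
Read '0': q2 → q1
Read '1': q1 → q0
Read '0': q0 → q0
Final state q0 is accepting, so the string is accepted.

Final answer: Yes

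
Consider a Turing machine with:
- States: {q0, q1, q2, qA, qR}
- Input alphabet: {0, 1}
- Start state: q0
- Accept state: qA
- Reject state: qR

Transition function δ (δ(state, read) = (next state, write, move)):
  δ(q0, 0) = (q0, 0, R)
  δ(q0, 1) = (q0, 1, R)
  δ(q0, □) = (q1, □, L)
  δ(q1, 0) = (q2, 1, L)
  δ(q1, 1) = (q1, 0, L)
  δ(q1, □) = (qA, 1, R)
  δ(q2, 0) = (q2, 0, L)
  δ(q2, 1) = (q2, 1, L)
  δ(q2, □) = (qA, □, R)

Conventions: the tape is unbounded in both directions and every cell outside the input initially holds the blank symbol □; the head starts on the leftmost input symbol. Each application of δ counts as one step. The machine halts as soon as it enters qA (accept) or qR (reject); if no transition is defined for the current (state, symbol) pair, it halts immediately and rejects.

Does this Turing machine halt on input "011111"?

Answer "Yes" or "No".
Step 0: [q0]011111 (head at position 0)
Step 1: δ(q0, 0) = (q0, 0, R)  ⊢  0[q0]11111 (head at position 1)
Step 2: δ(q0, 1) = (q0, 1, R)  ⊢  01[q0]1111 (head at position 2)
Step 3: δ(q0, 1) = (q0, 1, R)  ⊢  011[q0]111 (head at position 3)
Step 4: δ(q0, 1) = (q0, 1, R)  ⊢  0111[q0]11 (head at position 4)
Step 5: δ(q0, 1) = (q0, 1, R)  ⊢  01111[q0]1 (head at position 5)
Step 6: δ(q0, 1) = (q0, 1, R)  ⊢  011111[q0]□ (head at position 6)
Step 7: δ(q0, □) = (q1, □, L)  ⊢  01111[q1]1□ (head at position 5)
Step 8: δ(q1, 1) = (q1, 0, L)  ⊢  0111[q1]10□ (head at position 4)
Step 9: δ(q1, 1) = (q1, 0, L)  ⊢  011[q1]100□ (head at position 3)
Step 10: δ(q1, 1) = (q1, 0, L)  ⊢  01[q1]1000□ (head at position 2)
Step 11: δ(q1, 1) = (q1, 0, L)  ⊢  0[q1]10000□ (head at position 1)
Step 12: δ(q1, 1) = (q1, 0, L)  ⊢  [q1]000000□ (head at position 0)
Step 13: δ(q1, 0) = (q2, 1, L)  ⊢  [q2]□100000□ (head at position -1)
Step 14: δ(q2, □) = (qA, □, R)  ⊢  □[qA]100000□ (head at position 0)
The machine is in qA, so it halts and accepts.
It halts after 14 steps.

Final answer: Yes - halts after 14 steps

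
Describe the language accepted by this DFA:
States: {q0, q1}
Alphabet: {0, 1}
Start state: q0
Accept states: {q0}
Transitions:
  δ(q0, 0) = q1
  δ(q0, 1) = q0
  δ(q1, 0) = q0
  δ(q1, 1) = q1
Analyzing the DFA structure:
Start state: q0
Accept states: {q0}
Interpreting what each state remembers (checking against the transitions):
  q0: an even number of 0s has been read so far
  q1: an odd number of 0s has been read so far
  δ(q0, 0): in q0 (an even number of 0s has been read so far), after reading 0 we have: an odd number of 0s has been read so far → q1
  δ(q0, 1): in q0 (an even number of 0s has been read so far), after reading 1 we have: an even number of 0s has been read so far → q0
  δ(q1, 0): in q1 (an odd number of 0s has been read so far), after reading 0 we have: an even number of 0s has been read so far → q0
  δ(q1, 1): in q1 (an odd number of 0s has been read so far), after reading 1 we have: an odd number of 0s has been read so far → q1
A string is accepted iff it ends in {q0}, i.e. an even number of 0s has been read so far.
Language: All binary strings with an even number of 0s

Final answer: All binary strings with an even number of 0s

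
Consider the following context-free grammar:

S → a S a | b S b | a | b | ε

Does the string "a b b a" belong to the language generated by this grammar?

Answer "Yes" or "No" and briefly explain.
A derivation exists: S ⇒ a S a ⇒ a b S b a ⇒ a b b a (using S → a S a, S → b S b, then S → ε).

Final answer: Yes - a valid derivation exists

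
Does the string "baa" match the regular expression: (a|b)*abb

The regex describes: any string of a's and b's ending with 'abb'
No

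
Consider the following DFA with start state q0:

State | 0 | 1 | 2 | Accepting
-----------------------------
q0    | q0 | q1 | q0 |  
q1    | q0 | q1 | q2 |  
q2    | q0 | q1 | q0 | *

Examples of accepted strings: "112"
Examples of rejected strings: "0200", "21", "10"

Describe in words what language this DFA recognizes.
strings over {0,1,2} ending with '12'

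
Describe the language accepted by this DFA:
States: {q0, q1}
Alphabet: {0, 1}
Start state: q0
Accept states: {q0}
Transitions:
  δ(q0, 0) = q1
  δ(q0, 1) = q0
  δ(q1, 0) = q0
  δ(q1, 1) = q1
Analyzing the DFA structure:
Start state: q0
Accept states: {q0}
Interpreting what each state remembers (checking against the transitions):
  q0: an even number of 0s has been read so far
  q1: an odd number of 0s has been read so far
  δ(q0, 0): in q0 (an even number of 0s has been read so far), after reading 0 we have: an odd number of 0s has been read so far → q1
  δ(q0, 1): in q0 (an even number of 0s has been read so far), after reading 1 we have: an even number of 0s has been read so far → q0
  δ(q1, 0): in q1 (an odd number of 0s has been read so far), after reading 0 we have: an even number of 0s has been read so far → q0
  δ(q1, 1): in q1 (an odd number of 0s has been read so far), after reading 1 we have: an odd number of 0s has been read so far → q1
A string is accepted iff it ends in {q0}, i.e. an even number of 0s has been read so far.
Language: All binary strings with an even number of 0s

Final answer: All binary strings with an even number of 0s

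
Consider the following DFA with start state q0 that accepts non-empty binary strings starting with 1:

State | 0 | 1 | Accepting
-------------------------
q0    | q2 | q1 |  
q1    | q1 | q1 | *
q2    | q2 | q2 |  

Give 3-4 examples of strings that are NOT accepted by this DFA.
Any strings that end in a non-accepting state work; for example:
"01": q0 → q2 → q2; q2 is not accepting → rejected
"011": q0 → q2 → q2 → q2; q2 is not accepting → rejected
"0010": q0 → q2 → q2 → q2 → q2; q2 is not accepting → rejected
"0111": q0 → q2 → q2 → q2 → q2; q2 is not accepting → rejected

Final answer: "01", "011", "0010", "0111"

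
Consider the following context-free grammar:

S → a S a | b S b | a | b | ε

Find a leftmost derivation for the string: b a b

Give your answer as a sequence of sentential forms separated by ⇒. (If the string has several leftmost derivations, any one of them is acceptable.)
Start with S.
Step 1: the leftmost non-terminal is S; apply S → b S b:  b S b
Step 2: the leftmost non-terminal is S; apply S → a:  b a b

Final answer: S ⇒ b S b ⇒ b a b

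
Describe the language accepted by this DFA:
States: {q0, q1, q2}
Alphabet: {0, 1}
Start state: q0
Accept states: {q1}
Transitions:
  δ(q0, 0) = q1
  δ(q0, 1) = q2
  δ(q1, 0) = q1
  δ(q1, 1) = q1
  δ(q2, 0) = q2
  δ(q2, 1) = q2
Analyzing the DFA structure:
Start state: q0
Accept states: {q1}
Interpreting what each state remembers (checking against the transitions):
  q0: nothing has been read yet
  q1: the first symbol was 0
  q2: the first symbol was 1 (trap state)
  δ(q0, 0): in q0 (nothing has been read yet), after reading 0 we have: the first symbol was 0 → q1
  δ(q0, 1): in q0 (nothing has been read yet), after reading 1 we have: the first symbol was 1 (trap state) → q2
  δ(q1, 0): in q1 (the first symbol was 0), after reading 0 we have: the first symbol was 0 → q1
  δ(q1, 1): in q1 (the first symbol was 0), after reading 1 we have: the first symbol was 0 → q1
  δ(q2, 0): in q2 (the first symbol was 1 (trap state)), after reading 0 we have: the first symbol was 1 (trap state) → q2
  δ(q2, 1): in q2 (the first symbol was 1 (trap state)), after reading 1 we have: the first symbol was 1 (trap state) → q2
A string is accepted iff it ends in {q1}, i.e. the first symbol was 0.
Language: All binary strings starting with 0

Final answer: All binary strings starting with 0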